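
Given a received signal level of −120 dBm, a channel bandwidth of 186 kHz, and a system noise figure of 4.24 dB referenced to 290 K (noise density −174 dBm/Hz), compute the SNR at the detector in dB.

−2.9 dB

Noise floor: N = −174 + 10 log₁₀(B) + NF
10 log₁₀(1.86×10⁵) = 52.7 dB
N = −174 + 52.7 + 4.24 = −117.06 dBm
SNR = P_sig − N = −120 − (−117.06) = −2.94 dB → −2.9 dB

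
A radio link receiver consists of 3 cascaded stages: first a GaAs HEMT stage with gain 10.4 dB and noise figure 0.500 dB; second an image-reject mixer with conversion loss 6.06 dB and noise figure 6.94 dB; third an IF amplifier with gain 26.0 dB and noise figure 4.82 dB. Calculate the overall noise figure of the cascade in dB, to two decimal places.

Convert to linear (a loss of L dB is a gain of −L dB): F_i = 10^(NF_i/10), G_i = 10^(G_i,dB/10)
  Stage 1: F_1 = 10^(0.500/10) = 1.122, G_1 = 10^(10.4/10) = 10.96
  Stage 2: F_2 = 10^(6.94/10) = 4.943, G_2 = 10^(−6.06/10) = 0.2477
  Stage 3: F_3 = 10^(4.82/10) = 3.034, G_3 = 10^(26.0/10) = 398.1
Friis cascade:
  F = 1.122 + (4.943 − 1)/10.96 + (3.034 − 1)/2.716 = 2.230
NF = 10 log₁₀(2.230) = 3.48 dB

3.48 dB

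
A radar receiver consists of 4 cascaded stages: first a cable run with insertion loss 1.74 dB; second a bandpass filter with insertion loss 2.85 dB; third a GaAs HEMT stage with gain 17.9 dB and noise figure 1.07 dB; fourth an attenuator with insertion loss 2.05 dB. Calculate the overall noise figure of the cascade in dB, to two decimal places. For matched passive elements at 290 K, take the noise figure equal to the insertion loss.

5.69 dB

Convert to linear (a loss of L dB is a gain of −L dB): F_i = 10^(NF_i/10), G_i = 10^(G_i,dB/10)
  Stage 1: F_1 = 10^(1.74/10) = 1.493, G_1 = 10^(−1.74/10) = 0.6699
  Stage 2: F_2 = 10^(2.85/10) = 1.928, G_2 = 10^(−2.85/10) = 0.5188
  Stage 3: F_3 = 10^(1.07/10) = 1.279, G_3 = 10^(17.9/10) = 61.66
  Stage 4: F_4 = 10^(2.05/10) = 1.603, G_4 = 10^(−2.05/10) = 0.6237
Friis cascade:
  F = 1.493 + (1.928 − 1)/0.6699 + (1.279 − 1)/0.3475 + (1.603 − 1)/21.43 = 3.709
NF = 10 log₁₀(3.709) = 5.69 dB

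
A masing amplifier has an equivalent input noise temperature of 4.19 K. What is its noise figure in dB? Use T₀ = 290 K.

F = 1 + T_e/T₀ = 1 + 4.19/290 = 1.01445
NF = 10 log₁₀(1.01445) = 0.062 dB

0.062 dB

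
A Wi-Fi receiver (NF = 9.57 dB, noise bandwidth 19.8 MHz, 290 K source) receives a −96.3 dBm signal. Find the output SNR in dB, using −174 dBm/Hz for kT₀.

−4.8 dB

Noise floor: N = −174 + 10 log₁₀(B) + NF
10 log₁₀(1.98×10⁷) = 72.97 dB
N = −174 + 72.97 + 9.57 = −91.46 dBm
SNR = P_sig − N = −96.3 − (−91.46) = −4.84 dB → −4.8 dB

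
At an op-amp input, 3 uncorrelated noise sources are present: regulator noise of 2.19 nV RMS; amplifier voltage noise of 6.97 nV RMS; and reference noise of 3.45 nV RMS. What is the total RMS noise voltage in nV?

8.08 nV

Uncorrelated sources add in power (mean-square): V_tot = √(ΣV_i²)
V_tot = √[(2.19×10⁻⁹)² + (6.97×10⁻⁹)² + (3.45×10⁻⁹)²] = 8.08×10⁻⁹ V = 8.08 nV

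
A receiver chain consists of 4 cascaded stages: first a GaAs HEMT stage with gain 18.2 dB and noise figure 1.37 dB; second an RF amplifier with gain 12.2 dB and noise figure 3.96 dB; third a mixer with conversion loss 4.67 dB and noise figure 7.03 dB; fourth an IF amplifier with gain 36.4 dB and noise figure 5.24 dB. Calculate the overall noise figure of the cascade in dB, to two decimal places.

Convert to linear (a loss of L dB is a gain of −L dB): F_i = 10^(NF_i/10), G_i = 10^(G_i,dB/10)
  Stage 1: F_1 = 10^(1.37/10) = 1.371, G_1 = 10^(18.2/10) = 66.07
  Stage 2: F_2 = 10^(3.96/10) = 2.489, G_2 = 10^(12.2/10) = 16.60
  Stage 3: F_3 = 10^(7.03/10) = 5.047, G_3 = 10^(−4.67/10) = 0.3412
  Stage 4: F_4 = 10^(5.24/10) = 3.342, G_4 = 10^(36.4/10) = 4365
Friis cascade:
  F = 1.371 + (2.489 − 1)/66.07 + (5.047 − 1)/1096 + (3.342 − 1)/374.1 = 1.403
NF = 10 log₁₀(1.403) = 1.47 dB

1.47 dB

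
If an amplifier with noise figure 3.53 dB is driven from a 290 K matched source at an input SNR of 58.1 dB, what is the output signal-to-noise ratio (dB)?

54.57 dB

By definition F = SNR_in/SNR_out, so in dB: SNR_out = SNR_in − NF
SNR_out = 58.1 − 3.53 = 54.57 dB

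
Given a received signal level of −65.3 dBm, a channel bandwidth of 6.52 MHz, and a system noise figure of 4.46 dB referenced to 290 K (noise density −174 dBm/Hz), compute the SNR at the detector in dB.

Noise floor: N = −174 + 10 log₁₀(B) + NF
10 log₁₀(6.52×10⁶) = 68.14 dB
N = −174 + 68.14 + 4.46 = −101.40 dBm
SNR = P_sig − N = −65.3 − (−101.40) = 36.10 dB → 36.1 dB

36.1 dB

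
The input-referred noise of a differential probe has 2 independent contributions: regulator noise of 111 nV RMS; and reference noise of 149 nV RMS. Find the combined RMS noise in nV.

186 nV

Uncorrelated sources add in power (mean-square): V_tot = √(ΣV_i²)
V_tot = √[(1.11×10⁻⁷)² + (1.49×10⁻⁷)²] = 1.86×10⁻⁷ V = 186 nV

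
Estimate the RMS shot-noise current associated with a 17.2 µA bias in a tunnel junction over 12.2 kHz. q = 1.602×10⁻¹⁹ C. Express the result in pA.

I_n = √(2qI·B)
2qI·B = 2 × 1.602×10⁻¹⁹ × 1.72×10⁻⁵ × 1.22×10⁴ = 6.72×10⁻²⁰ A²
I_n = √(6.72×10⁻²⁰) = 2.59×10⁻¹⁰ A = 259 pA

259 pA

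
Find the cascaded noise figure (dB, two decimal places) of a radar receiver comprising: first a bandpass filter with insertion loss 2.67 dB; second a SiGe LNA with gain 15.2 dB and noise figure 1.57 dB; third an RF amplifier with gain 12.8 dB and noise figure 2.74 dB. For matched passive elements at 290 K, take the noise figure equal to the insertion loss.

4.32 dB

Convert to linear (a loss of L dB is a gain of −L dB): F_i = 10^(NF_i/10), G_i = 10^(G_i,dB/10)
  Stage 1: F_1 = 10^(2.67/10) = 1.849, G_1 = 10^(−2.67/10) = 0.5408
  Stage 2: F_2 = 10^(1.57/10) = 1.435, G_2 = 10^(15.2/10) = 33.11
  Stage 3: F_3 = 10^(2.74/10) = 1.879, G_3 = 10^(12.8/10) = 19.05
Friis cascade:
  F = 1.849 + (1.435 − 1)/0.5408 + (1.879 − 1)/17.91 = 2.704
NF = 10 log₁₀(2.704) = 4.32 dB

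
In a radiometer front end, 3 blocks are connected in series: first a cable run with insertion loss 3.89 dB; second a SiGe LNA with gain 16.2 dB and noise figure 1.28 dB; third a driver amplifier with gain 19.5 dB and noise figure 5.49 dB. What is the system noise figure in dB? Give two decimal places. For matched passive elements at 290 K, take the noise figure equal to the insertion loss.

Convert to linear (a loss of L dB is a gain of −L dB): F_i = 10^(NF_i/10), G_i = 10^(G_i,dB/10)
  Stage 1: F_1 = 10^(3.89/10) = 2.449, G_1 = 10^(−3.89/10) = 0.4083
  Stage 2: F_2 = 10^(1.28/10) = 1.343, G_2 = 10^(16.2/10) = 41.69
  Stage 3: F_3 = 10^(5.49/10) = 3.540, G_3 = 10^(19.5/10) = 89.13
Friis cascade:
  F = 2.449 + (1.343 − 1)/0.4083 + (3.540 − 1)/17.02 = 3.438
NF = 10 log₁₀(3.438) = 5.36 dB

5.36 dB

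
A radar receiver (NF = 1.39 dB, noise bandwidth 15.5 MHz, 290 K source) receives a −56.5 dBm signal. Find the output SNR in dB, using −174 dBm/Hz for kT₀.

44.2 dB

Noise floor: N = −174 + 10 log₁₀(B) + NF
10 log₁₀(1.55×10⁷) = 71.9 dB
N = −174 + 71.9 + 1.39 = −100.71 dBm
SNR = P_sig − N = −56.5 − (−100.71) = 44.21 dB → 44.2 dB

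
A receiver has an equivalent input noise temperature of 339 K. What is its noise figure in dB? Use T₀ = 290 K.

3.36 dB

F = 1 + T_e/T₀ = 1 + 339/290 = 2.16897
NF = 10 log₁₀(2.16897) = 3.36 dB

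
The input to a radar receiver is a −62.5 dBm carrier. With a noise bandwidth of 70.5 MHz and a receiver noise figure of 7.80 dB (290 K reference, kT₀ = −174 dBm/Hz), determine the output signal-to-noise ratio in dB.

25.2 dB

Noise floor: N = −174 + 10 log₁₀(B) + NF
10 log₁₀(7.05×10⁷) = 78.48 dB
N = −174 + 78.48 + 7.80 = −87.72 dBm
SNR = P_sig − N = −62.5 − (−87.72) = 25.22 dB → 25.2 dB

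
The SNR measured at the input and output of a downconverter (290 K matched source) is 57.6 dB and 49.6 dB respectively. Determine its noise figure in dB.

8.0 dB

NF (dB) = SNR_in(dB) − SNR_out(dB) when the source is at T₀
NF = 57.6 − 49.6 = 8.0 dB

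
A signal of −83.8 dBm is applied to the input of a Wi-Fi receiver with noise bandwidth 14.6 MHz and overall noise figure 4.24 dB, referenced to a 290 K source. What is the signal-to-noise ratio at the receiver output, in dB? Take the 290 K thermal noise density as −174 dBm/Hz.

14.3 dB

Noise floor: N = −174 + 10 log₁₀(B) + NF
10 log₁₀(1.46×10⁷) = 71.64 dB
N = −174 + 71.64 + 4.24 = −98.12 dBm
SNR = P_sig − N = −83.8 − (−98.12) = 14.32 dB → 14.3 dB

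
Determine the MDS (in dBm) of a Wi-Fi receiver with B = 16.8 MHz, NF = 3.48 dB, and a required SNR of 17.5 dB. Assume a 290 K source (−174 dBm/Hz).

−80.8 dBm

Sensitivity = −174 + 10 log₁₀(B) + NF + SNR_min
= −174 + 72.25 + 3.48 + 17.5
= −80.77 dBm → −80.8 dBm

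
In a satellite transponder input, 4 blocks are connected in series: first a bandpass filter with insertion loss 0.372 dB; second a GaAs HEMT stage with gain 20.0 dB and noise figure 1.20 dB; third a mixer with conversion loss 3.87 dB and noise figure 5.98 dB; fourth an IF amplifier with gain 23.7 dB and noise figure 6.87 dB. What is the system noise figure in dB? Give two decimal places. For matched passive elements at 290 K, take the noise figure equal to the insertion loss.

Convert to linear (a loss of L dB is a gain of −L dB): F_i = 10^(NF_i/10), G_i = 10^(G_i,dB/10)
  Stage 1: F_1 = 10^(0.372/10) = 1.089, G_1 = 10^(−0.372/10) = 0.9179
  Stage 2: F_2 = 10^(1.20/10) = 1.318, G_2 = 10^(20.0/10) = 100.0
  Stage 3: F_3 = 10^(5.98/10) = 3.963, G_3 = 10^(−3.87/10) = 0.4102
  Stage 4: F_4 = 10^(6.87/10) = 4.864, G_4 = 10^(23.7/10) = 234.4
Friis cascade:
  F = 1.089 + (1.318 − 1)/0.9179 + (3.963 − 1)/91.79 + (4.864 − 1)/37.65 = 1.571
NF = 10 log₁₀(1.571) = 1.96 dB

1.96 dB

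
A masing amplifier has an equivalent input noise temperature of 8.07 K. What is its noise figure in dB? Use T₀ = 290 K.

F = 1 + T_e/T₀ = 1 + 8.07/290 = 1.02783
NF = 10 log₁₀(1.02783) = 0.119 dB

0.119 dB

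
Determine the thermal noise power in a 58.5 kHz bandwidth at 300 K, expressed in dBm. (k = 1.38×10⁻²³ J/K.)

P_n = kTB = 1.38×10⁻²³ × 300 × 5.85×10⁴ = 2.42×10⁻¹⁶ W
In dBm: 10 log₁₀(2.42×10⁻¹⁶ / 10⁻³) = −126.2 dBm

−126.2 dBm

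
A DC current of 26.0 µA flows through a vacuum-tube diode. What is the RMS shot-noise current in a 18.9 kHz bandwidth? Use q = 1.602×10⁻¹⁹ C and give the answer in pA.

397 pA

I_n = √(2qI·B)
2qI·B = 2 × 1.602×10⁻¹⁹ × 2.60×10⁻⁵ × 1.89×10⁴ = 1.57×10⁻¹⁹ A²
I_n = √(1.57×10⁻¹⁹) = 3.97×10⁻¹⁰ A = 397 pA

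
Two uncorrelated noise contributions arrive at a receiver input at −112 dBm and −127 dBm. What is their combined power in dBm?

Convert to linear, add, convert back:
P₁ = 6.31×10⁻¹⁵ W, P₂ = 2.00×10⁻¹⁶ W
P_tot = 6.51×10⁻¹⁵ W → 10 log₁₀(P_tot / 10⁻³) = −111.9 dBm

−111.9 dBm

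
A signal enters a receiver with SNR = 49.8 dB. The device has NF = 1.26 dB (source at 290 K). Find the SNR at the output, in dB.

48.54 dB

By definition F = SNR_in/SNR_out, so in dB: SNR_out = SNR_in − NF
SNR_out = 49.8 − 1.26 = 48.54 dB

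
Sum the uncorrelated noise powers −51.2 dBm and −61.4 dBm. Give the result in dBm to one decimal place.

Convert to linear, add, convert back:
P₁ = 7.59×10⁻⁹ W, P₂ = 7.24×10⁻¹⁰ W
P_tot = 8.31×10⁻⁹ W → 10 log₁₀(P_tot / 10⁻³) = −50.8 dBm

−50.8 dBm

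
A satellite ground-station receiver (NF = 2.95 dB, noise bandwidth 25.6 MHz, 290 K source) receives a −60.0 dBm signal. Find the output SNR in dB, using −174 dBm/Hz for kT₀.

37.0 dB

Noise floor: N = −174 + 10 log₁₀(B) + NF
10 log₁₀(2.56×10⁷) = 74.08 dB
N = −174 + 74.08 + 2.95 = −96.97 dBm
SNR = P_sig − N = −60.0 − (−96.97) = 36.97 dB → 37.0 dB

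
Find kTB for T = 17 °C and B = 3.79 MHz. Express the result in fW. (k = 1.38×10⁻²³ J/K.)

15.2 fW

T = 17 °C + 273.15 = 290.15 K
P_n = kTB = 1.38×10⁻²³ × 290.15 × 3.79×10⁶ = 1.52×10⁻¹⁴ W = 15.2 fW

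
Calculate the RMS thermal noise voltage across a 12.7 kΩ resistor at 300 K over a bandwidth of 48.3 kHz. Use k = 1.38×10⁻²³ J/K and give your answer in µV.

3.19 µV

V_n = √(4kTRB)
4kTRB = 4 × 1.38×10⁻²³ × 300 × 1.27×10⁴ × 4.83×10⁴ = 1.02×10⁻¹¹ V²
V_n = √(1.02×10⁻¹¹) = 3.19×10⁻⁶ V = 3.19 µV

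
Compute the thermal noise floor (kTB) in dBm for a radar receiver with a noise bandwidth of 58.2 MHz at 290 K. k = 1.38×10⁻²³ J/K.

P_n = kTB = 1.38×10⁻²³ × 290 × 5.82×10⁷ = 2.33×10⁻¹³ W
In dBm: 10 log₁₀(2.33×10⁻¹³ / 10⁻³) = −96.3 dBm

−96.3 dBm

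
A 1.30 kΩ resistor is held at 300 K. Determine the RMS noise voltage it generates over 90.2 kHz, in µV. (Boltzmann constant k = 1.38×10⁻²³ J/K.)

1.39 µV

V_n = √(4kTRB)
4kTRB = 4 × 1.38×10⁻²³ × 300 × 1.30×10³ × 9.02×10⁴ = 1.94×10⁻¹² V²
V_n = √(1.94×10⁻¹²) = 1.39×10⁻⁶ V = 1.39 µV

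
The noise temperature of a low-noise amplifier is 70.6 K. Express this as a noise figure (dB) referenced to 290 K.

0.946 dB

F = 1 + T_e/T₀ = 1 + 70.6/290 = 1.24345
NF = 10 log₁₀(1.24345) = 0.946 dB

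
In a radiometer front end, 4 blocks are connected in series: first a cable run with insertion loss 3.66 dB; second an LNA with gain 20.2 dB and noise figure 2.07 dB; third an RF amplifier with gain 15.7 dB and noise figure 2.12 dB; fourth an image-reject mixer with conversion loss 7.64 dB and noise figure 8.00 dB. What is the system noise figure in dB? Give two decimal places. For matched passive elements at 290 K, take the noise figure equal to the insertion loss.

5.75 dB

Convert to linear (a loss of L dB is a gain of −L dB): F_i = 10^(NF_i/10), G_i = 10^(G_i,dB/10)
  Stage 1: F_1 = 10^(3.66/10) = 2.323, G_1 = 10^(−3.66/10) = 0.4305
  Stage 2: F_2 = 10^(2.07/10) = 1.611, G_2 = 10^(20.2/10) = 104.7
  Stage 3: F_3 = 10^(2.12/10) = 1.629, G_3 = 10^(15.7/10) = 37.15
  Stage 4: F_4 = 10^(8.00/10) = 6.310, G_4 = 10^(−7.64/10) = 0.1722
Friis cascade:
  F = 2.323 + (1.611 − 1)/0.4305 + (1.629 − 1)/45.08 + (6.310 − 1)/1675 = 3.758
NF = 10 log₁₀(3.758) = 5.75 dB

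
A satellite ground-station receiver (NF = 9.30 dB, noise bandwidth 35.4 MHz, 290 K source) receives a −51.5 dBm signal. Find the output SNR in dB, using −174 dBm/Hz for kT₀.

37.7 dB

Noise floor: N = −174 + 10 log₁₀(B) + NF
10 log₁₀(3.54×10⁷) = 75.49 dB
N = −174 + 75.49 + 9.30 = −89.21 dBm
SNR = P_sig − N = −51.5 − (−89.21) = 37.71 dB → 37.7 dB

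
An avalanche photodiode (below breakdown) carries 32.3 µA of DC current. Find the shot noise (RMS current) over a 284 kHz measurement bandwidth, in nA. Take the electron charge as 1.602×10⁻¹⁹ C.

1.71 nA

I_n = √(2qI·B)
2qI·B = 2 × 1.602×10⁻¹⁹ × 3.23×10⁻⁵ × 2.84×10⁵ = 2.94×10⁻¹⁸ A²
I_n = √(2.94×10⁻¹⁸) = 1.71×10⁻⁹ A = 1.71 nA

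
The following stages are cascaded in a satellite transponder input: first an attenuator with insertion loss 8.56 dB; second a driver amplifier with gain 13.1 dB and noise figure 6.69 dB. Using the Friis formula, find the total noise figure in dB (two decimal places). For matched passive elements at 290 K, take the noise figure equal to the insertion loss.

15.25 dB

Convert to linear (a loss of L dB is a gain of −L dB): F_i = 10^(NF_i/10), G_i = 10^(G_i,dB/10)
  Stage 1: F_1 = 10^(8.56/10) = 7.178, G_1 = 10^(−8.56/10) = 0.1393
  Stage 2: F_2 = 10^(6.69/10) = 4.667, G_2 = 10^(13.1/10) = 20.42
Friis cascade:
  F = 7.178 + (4.667 − 1)/0.1393 = 33.50
NF = 10 log₁₀(33.50) = 15.25 dB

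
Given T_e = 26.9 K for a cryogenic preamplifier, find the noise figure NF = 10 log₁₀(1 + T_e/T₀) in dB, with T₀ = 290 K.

F = 1 + T_e/T₀ = 1 + 26.9/290 = 1.09276
NF = 10 log₁₀(1.09276) = 0.385 dB

0.385 dB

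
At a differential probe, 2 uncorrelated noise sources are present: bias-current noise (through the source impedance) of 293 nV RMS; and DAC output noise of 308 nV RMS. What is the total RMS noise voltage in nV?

Uncorrelated sources add in power (mean-square): V_tot = √(ΣV_i²)
V_tot = √[(2.93×10⁻⁷)² + (3.08×10⁻⁷)²] = 4.25×10⁻⁷ V = 425 nV

425 nV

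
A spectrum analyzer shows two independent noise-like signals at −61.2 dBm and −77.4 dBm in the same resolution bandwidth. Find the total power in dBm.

Convert to linear, add, convert back:
P₁ = 7.59×10⁻¹⁰ W, P₂ = 1.82×10⁻¹¹ W
P_tot = 7.77×10⁻¹⁰ W → 10 log₁₀(P_tot / 10⁻³) = −61.1 dBm

−61.1 dBm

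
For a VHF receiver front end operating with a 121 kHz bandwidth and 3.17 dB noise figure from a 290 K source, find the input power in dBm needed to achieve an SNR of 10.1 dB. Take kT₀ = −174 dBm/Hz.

−109.9 dBm

Sensitivity = −174 + 10 log₁₀(B) + NF + SNR_min
= −174 + 50.83 + 3.17 + 10.1
= −109.90 dBm → −109.9 dBm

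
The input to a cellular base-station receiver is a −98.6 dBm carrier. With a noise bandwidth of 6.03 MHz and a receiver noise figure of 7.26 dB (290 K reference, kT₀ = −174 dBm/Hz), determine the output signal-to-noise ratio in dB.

Noise floor: N = −174 + 10 log₁₀(B) + NF
10 log₁₀(6.03×10⁶) = 67.8 dB
N = −174 + 67.8 + 7.26 = −98.94 dBm
SNR = P_sig − N = −98.6 − (−98.94) = 0.34 dB → 0.3 dB

0.3 dB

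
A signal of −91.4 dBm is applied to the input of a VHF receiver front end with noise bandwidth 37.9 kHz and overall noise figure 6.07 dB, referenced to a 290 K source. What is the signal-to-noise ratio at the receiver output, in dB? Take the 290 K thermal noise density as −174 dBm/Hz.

30.7 dB

Noise floor: N = −174 + 10 log₁₀(B) + NF
10 log₁₀(3.79×10⁴) = 45.79 dB
N = −174 + 45.79 + 6.07 = −122.14 dBm
SNR = P_sig − N = −91.4 − (−122.14) = 30.74 dB → 30.7 dB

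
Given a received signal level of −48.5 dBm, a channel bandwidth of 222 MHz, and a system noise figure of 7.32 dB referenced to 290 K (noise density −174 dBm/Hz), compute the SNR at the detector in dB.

34.7 dB

Noise floor: N = −174 + 10 log₁₀(B) + NF
10 log₁₀(2.22×10⁸) = 83.46 dB
N = −174 + 83.46 + 7.32 = −83.22 dBm
SNR = P_sig − N = −48.5 − (−83.22) = 34.72 dB → 34.7 dB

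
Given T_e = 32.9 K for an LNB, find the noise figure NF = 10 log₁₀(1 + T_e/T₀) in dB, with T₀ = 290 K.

F = 1 + T_e/T₀ = 1 + 32.9/290 = 1.11345
NF = 10 log₁₀(1.11345) = 0.467 dB

0.467 dB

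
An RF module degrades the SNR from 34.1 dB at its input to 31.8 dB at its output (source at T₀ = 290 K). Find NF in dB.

2.3 dB

NF (dB) = SNR_in(dB) − SNR_out(dB) when the source is at T₀
NF = 34.1 − 31.8 = 2.3 dB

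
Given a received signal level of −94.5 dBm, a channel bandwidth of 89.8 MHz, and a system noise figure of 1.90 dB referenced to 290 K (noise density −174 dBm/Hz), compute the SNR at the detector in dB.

−1.9 dB

Noise floor: N = −174 + 10 log₁₀(B) + NF
10 log₁₀(8.98×10⁷) = 79.53 dB
N = −174 + 79.53 + 1.90 = −92.57 dBm
SNR = P_sig − N = −94.5 − (−92.57) = −1.93 dB → −1.9 dB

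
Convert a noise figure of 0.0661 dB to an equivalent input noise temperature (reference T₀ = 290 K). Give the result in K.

F = 10^(0.0661/10) = 1.01534
T_e = (F − 1)·T₀ = (1.01534 − 1) × 290 = 4.45 K

4.45 K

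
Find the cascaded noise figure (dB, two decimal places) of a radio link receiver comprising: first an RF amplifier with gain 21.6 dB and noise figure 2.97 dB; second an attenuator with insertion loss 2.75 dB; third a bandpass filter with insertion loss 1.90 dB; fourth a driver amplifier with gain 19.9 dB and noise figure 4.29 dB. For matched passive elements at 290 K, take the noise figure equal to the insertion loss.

3.07 dB

Convert to linear (a loss of L dB is a gain of −L dB): F_i = 10^(NF_i/10), G_i = 10^(G_i,dB/10)
  Stage 1: F_1 = 10^(2.97/10) = 1.982, G_1 = 10^(21.6/10) = 144.5
  Stage 2: F_2 = 10^(2.75/10) = 1.884, G_2 = 10^(−2.75/10) = 0.5309
  Stage 3: F_3 = 10^(1.90/10) = 1.549, G_3 = 10^(−1.90/10) = 0.6457
  Stage 4: F_4 = 10^(4.29/10) = 2.685, G_4 = 10^(19.9/10) = 97.72
Friis cascade:
  F = 1.982 + (1.884 − 1)/144.5 + (1.549 − 1)/76.74 + (2.685 − 1)/49.55 = 2.029
NF = 10 log₁₀(2.029) = 3.07 dB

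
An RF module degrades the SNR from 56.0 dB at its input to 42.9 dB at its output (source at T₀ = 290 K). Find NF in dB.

NF (dB) = SNR_in(dB) − SNR_out(dB) when the source is at T₀
NF = 56.0 − 42.9 = 13.1 dB

13.1 dB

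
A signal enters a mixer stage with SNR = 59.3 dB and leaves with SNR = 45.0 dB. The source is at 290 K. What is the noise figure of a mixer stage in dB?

14.3 dB

NF (dB) = SNR_in(dB) − SNR_out(dB) when the source is at T₀
NF = 59.3 − 45.0 = 14.3 dB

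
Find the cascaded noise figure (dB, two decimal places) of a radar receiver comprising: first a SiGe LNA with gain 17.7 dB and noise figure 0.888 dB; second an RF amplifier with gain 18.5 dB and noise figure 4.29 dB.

0.99 dB

Convert to linear (a loss of L dB is a gain of −L dB): F_i = 10^(NF_i/10), G_i = 10^(G_i,dB/10)
  Stage 1: F_1 = 10^(0.888/10) = 1.227, G_1 = 10^(17.7/10) = 58.88
  Stage 2: F_2 = 10^(4.29/10) = 2.685, G_2 = 10^(18.5/10) = 70.79
Friis cascade:
  F = 1.227 + (2.685 − 1)/58.88 = 1.255
NF = 10 log₁₀(1.255) = 0.99 dB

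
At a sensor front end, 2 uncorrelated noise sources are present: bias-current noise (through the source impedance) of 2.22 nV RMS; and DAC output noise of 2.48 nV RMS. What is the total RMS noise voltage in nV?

Uncorrelated sources add in power (mean-square): V_tot = √(ΣV_i²)
V_tot = √[(2.22×10⁻⁹)² + (2.48×10⁻⁹)²] = 3.33×10⁻⁹ V = 3.33 nV

3.33 nV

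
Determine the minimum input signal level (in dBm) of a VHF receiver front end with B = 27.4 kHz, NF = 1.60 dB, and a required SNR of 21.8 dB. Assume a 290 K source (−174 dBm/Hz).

Sensitivity = −174 + 10 log₁₀(B) + NF + SNR_min
= −174 + 44.38 + 1.60 + 21.8
= −106.22 dBm → −106.2 dBm

−106.2 dBm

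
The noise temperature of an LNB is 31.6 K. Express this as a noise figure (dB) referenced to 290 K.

F = 1 + T_e/T₀ = 1 + 31.6/290 = 1.10897
NF = 10 log₁₀(1.10897) = 0.449 dB

0.449 dB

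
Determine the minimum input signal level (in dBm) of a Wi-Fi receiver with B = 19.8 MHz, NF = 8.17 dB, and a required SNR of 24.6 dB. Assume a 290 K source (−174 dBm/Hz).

−68.3 dBm

Sensitivity = −174 + 10 log₁₀(B) + NF + SNR_min
= −174 + 72.97 + 8.17 + 24.6
= −68.26 dBm → −68.3 dBm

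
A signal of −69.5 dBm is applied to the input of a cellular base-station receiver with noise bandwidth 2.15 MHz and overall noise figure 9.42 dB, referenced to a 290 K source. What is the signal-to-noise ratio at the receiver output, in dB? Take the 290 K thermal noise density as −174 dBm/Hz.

31.8 dB

Noise floor: N = −174 + 10 log₁₀(B) + NF
10 log₁₀(2.15×10⁶) = 63.32 dB
N = −174 + 63.32 + 9.42 = −101.26 dBm
SNR = P_sig − N = −69.5 − (−101.26) = 31.76 dB → 31.8 dB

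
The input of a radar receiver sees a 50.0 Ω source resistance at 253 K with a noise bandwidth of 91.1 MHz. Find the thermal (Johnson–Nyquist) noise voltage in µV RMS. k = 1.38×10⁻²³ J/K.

V_n = √(4kTRB)
4kTRB = 4 × 1.38×10⁻²³ × 253 × 5.00×10¹ × 9.11×10⁷ = 6.36×10⁻¹¹ V²
V_n = √(6.36×10⁻¹¹) = 7.98×10⁻⁶ V = 7.98 µV

7.98 µV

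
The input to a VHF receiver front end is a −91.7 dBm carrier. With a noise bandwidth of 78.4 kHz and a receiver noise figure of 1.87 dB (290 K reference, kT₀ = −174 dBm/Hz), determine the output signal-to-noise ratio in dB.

31.5 dB

Noise floor: N = −174 + 10 log₁₀(B) + NF
10 log₁₀(7.84×10⁴) = 48.94 dB
N = −174 + 48.94 + 1.87 = −123.19 dBm
SNR = P_sig − N = −91.7 − (−123.19) = 31.49 dB → 31.5 dB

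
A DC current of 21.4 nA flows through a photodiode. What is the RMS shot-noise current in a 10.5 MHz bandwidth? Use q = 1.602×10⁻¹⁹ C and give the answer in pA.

I_n = √(2qI·B)
2qI·B = 2 × 1.602×10⁻¹⁹ × 2.14×10⁻⁸ × 1.05×10⁷ = 7.20×10⁻²⁰ A²
I_n = √(7.20×10⁻²⁰) = 2.68×10⁻¹⁰ A = 268 pA

268 pA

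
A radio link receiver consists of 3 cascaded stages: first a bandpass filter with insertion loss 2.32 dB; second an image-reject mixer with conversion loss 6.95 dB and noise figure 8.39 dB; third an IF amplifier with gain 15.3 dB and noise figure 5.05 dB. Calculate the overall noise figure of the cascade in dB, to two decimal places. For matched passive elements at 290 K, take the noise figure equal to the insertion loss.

Convert to linear (a loss of L dB is a gain of −L dB): F_i = 10^(NF_i/10), G_i = 10^(G_i,dB/10)
  Stage 1: F_1 = 10^(2.32/10) = 1.706, G_1 = 10^(−2.32/10) = 0.5861
  Stage 2: F_2 = 10^(8.39/10) = 6.902, G_2 = 10^(−6.95/10) = 0.2018
  Stage 3: F_3 = 10^(5.05/10) = 3.199, G_3 = 10^(15.3/10) = 33.88
Friis cascade:
  F = 1.706 + (6.902 − 1)/0.5861 + (3.199 − 1)/0.1183 = 30.36
NF = 10 log₁₀(30.36) = 14.82 dB

14.82 dB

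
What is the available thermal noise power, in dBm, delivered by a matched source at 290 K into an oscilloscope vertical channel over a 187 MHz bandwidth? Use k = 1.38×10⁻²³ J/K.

P_n = kTB = 1.38×10⁻²³ × 290 × 1.87×10⁸ = 7.48×10⁻¹³ W
In dBm: 10 log₁₀(7.48×10⁻¹³ / 10⁻³) = −91.3 dBm

−91.3 dBm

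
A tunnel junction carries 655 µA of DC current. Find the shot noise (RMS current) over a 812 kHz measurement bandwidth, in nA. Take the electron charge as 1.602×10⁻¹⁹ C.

13.1 nA

I_n = √(2qI·B)
2qI·B = 2 × 1.602×10⁻¹⁹ × 6.55×10⁻⁴ × 8.12×10⁵ = 1.70×10⁻¹⁶ A²
I_n = √(1.70×10⁻¹⁶) = 1.31×10⁻⁸ A = 13.1 nA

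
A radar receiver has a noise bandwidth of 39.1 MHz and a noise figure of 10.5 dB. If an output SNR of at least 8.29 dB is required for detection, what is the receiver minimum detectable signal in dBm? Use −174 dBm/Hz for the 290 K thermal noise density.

Sensitivity = −174 + 10 log₁₀(B) + NF + SNR_min
= −174 + 75.92 + 10.5 + 8.29
= −79.29 dBm → −79.3 dBm

−79.3 dBm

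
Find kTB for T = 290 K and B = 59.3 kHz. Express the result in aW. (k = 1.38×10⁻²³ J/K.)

P_n = kTB = 1.38×10⁻²³ × 290 × 5.93×10⁴ = 2.37×10⁻¹⁶ W = 237 aW

237 aW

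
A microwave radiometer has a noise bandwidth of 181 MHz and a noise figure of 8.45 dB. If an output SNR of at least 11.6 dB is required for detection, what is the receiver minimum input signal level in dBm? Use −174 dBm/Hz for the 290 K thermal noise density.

−71.4 dBm

Sensitivity = −174 + 10 log₁₀(B) + NF + SNR_min
= −174 + 82.58 + 8.45 + 11.6
= −71.37 dBm → −71.4 dBm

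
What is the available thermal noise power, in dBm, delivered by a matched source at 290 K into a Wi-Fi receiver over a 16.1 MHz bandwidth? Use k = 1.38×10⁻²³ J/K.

P_n = kTB = 1.38×10⁻²³ × 290 × 1.61×10⁷ = 6.44×10⁻¹⁴ W
In dBm: 10 log₁₀(6.44×10⁻¹⁴ / 10⁻³) = −101.9 dBm

−101.9 dBm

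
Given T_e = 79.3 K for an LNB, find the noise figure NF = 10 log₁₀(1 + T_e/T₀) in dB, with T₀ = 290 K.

F = 1 + T_e/T₀ = 1 + 79.3/290 = 1.27345
NF = 10 log₁₀(1.27345) = 1.05 dB

1.05 dB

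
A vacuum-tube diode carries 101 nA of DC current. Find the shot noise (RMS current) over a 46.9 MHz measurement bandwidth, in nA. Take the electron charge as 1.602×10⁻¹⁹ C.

1.23 nA

I_n = √(2qI·B)
2qI·B = 2 × 1.602×10⁻¹⁹ × 1.01×10⁻⁷ × 4.69×10⁷ = 1.52×10⁻¹⁸ A²
I_n = √(1.52×10⁻¹⁸) = 1.23×10⁻⁹ A = 1.23 nA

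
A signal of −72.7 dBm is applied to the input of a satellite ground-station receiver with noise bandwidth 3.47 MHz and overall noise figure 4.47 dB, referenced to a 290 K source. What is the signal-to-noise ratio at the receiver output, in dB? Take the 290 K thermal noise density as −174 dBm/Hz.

Noise floor: N = −174 + 10 log₁₀(B) + NF
10 log₁₀(3.47×10⁶) = 65.4 dB
N = −174 + 65.4 + 4.47 = −104.13 dBm
SNR = P_sig − N = −72.7 − (−104.13) = 31.43 dB → 31.4 dB

31.4 dB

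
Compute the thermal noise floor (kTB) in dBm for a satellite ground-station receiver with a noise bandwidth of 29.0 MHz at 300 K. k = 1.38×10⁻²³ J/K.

P_n = kTB = 1.38×10⁻²³ × 300 × 2.90×10⁷ = 1.20×10⁻¹³ W
In dBm: 10 log₁₀(1.20×10⁻¹³ / 10⁻³) = −99.2 dBm

−99.2 dBm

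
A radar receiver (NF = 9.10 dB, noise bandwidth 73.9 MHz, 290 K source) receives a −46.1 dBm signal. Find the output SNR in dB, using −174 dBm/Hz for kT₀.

Noise floor: N = −174 + 10 log₁₀(B) + NF
10 log₁₀(7.39×10⁷) = 78.69 dB
N = −174 + 78.69 + 9.10 = −86.21 dBm
SNR = P_sig − N = −46.1 − (−86.21) = 40.11 dB → 40.1 dB

40.1 dB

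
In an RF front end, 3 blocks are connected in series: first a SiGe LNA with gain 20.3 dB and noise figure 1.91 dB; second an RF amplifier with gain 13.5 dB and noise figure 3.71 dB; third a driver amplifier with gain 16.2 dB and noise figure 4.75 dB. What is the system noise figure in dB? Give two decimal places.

Convert to linear (a loss of L dB is a gain of −L dB): F_i = 10^(NF_i/10), G_i = 10^(G_i,dB/10)
  Stage 1: F_1 = 10^(1.91/10) = 1.552, G_1 = 10^(20.3/10) = 107.2
  Stage 2: F_2 = 10^(3.71/10) = 2.350, G_2 = 10^(13.5/10) = 22.39
  Stage 3: F_3 = 10^(4.75/10) = 2.985, G_3 = 10^(16.2/10) = 41.69
Friis cascade:
  F = 1.552 + (2.350 − 1)/107.2 + (2.985 − 1)/2399 = 1.566
NF = 10 log₁₀(1.566) = 1.95 dB

1.95 dB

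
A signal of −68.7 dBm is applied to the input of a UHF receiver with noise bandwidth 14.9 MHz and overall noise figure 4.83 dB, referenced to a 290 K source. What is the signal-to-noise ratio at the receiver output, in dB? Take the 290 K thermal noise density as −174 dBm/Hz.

28.7 dB

Noise floor: N = −174 + 10 log₁₀(B) + NF
10 log₁₀(1.49×10⁷) = 71.73 dB
N = −174 + 71.73 + 4.83 = −97.44 dBm
SNR = P_sig − N = −68.7 − (−97.44) = 28.74 dB → 28.7 dB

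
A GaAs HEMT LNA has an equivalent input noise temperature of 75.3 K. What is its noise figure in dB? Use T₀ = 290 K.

F = 1 + T_e/T₀ = 1 + 75.3/290 = 1.25966
NF = 10 log₁₀(1.25966) = 1.00 dB

1.00 dB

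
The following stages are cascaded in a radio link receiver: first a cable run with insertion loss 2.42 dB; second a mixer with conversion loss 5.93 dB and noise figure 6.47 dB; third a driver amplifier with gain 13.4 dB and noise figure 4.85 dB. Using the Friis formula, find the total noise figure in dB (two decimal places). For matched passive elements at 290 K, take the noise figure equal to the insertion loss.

13.38 dB

Convert to linear (a loss of L dB is a gain of −L dB): F_i = 10^(NF_i/10), G_i = 10^(G_i,dB/10)
  Stage 1: F_1 = 10^(2.42/10) = 1.746, G_1 = 10^(−2.42/10) = 0.5728
  Stage 2: F_2 = 10^(6.47/10) = 4.436, G_2 = 10^(−5.93/10) = 0.2553
  Stage 3: F_3 = 10^(4.85/10) = 3.055, G_3 = 10^(13.4/10) = 21.88
Friis cascade:
  F = 1.746 + (4.436 − 1)/0.5728 + (3.055 − 1)/0.1462 = 21.80
NF = 10 log₁₀(21.80) = 13.38 dB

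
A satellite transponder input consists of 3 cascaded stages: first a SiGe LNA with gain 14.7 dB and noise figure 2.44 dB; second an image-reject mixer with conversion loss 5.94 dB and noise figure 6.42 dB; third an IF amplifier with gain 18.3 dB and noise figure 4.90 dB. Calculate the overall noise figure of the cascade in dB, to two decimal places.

Convert to linear (a loss of L dB is a gain of −L dB): F_i = 10^(NF_i/10), G_i = 10^(G_i,dB/10)
  Stage 1: F_1 = 10^(2.44/10) = 1.754, G_1 = 10^(14.7/10) = 29.51
  Stage 2: F_2 = 10^(6.42/10) = 4.385, G_2 = 10^(−5.94/10) = 0.2547
  Stage 3: F_3 = 10^(4.90/10) = 3.090, G_3 = 10^(18.3/10) = 67.61
Friis cascade:
  F = 1.754 + (4.385 − 1)/29.51 + (3.090 − 1)/7.516 = 2.147
NF = 10 log₁₀(2.147) = 3.32 dB

3.32 dB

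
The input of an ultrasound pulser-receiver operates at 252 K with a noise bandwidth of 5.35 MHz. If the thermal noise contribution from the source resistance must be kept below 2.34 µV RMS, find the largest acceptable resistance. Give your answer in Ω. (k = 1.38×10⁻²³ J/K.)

73.6 Ω

Johnson–Nyquist: V_n = √(4kTRB) ⇒ R = V_n² / (4kTB)
4kTB = 4 × 1.38×10⁻²³ × 252 × 5.35×10⁶ = 7.44×10⁻¹⁴
R = (2.34×10⁻⁶)² / 7.44×10⁻¹⁴ = 7.36×10¹ Ω = 73.6 Ω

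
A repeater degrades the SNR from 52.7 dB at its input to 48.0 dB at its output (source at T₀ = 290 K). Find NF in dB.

NF (dB) = SNR_in(dB) − SNR_out(dB) when the source is at T₀
NF = 52.7 − 48.0 = 4.7 dB

4.7 dB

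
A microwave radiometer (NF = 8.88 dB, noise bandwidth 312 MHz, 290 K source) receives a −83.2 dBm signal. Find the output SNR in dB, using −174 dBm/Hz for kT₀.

Noise floor: N = −174 + 10 log₁₀(B) + NF
10 log₁₀(3.12×10⁸) = 84.94 dB
N = −174 + 84.94 + 8.88 = −80.18 dBm
SNR = P_sig − N = −83.2 − (−80.18) = −3.02 dB → −3.0 dB

−3.0 dB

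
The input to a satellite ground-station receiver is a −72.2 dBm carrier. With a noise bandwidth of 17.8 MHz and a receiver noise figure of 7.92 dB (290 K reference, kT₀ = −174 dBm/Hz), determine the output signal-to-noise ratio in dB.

Noise floor: N = −174 + 10 log₁₀(B) + NF
10 log₁₀(1.78×10⁷) = 72.5 dB
N = −174 + 72.5 + 7.92 = −93.58 dBm
SNR = P_sig − N = −72.2 − (−93.58) = 21.38 dB → 21.4 dB

21.4 dB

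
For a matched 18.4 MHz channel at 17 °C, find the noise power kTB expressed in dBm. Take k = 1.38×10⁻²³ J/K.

T = 17 °C + 273.15 = 290.15 K
P_n = kTB = 1.38×10⁻²³ × 290.15 × 1.84×10⁷ = 7.37×10⁻¹⁴ W
In dBm: 10 log₁₀(7.37×10⁻¹⁴ / 10⁻³) = −101.3 dBm

−101.3 dBm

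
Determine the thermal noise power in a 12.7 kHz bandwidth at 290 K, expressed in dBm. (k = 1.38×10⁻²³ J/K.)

P_n = kTB = 1.38×10⁻²³ × 290 × 1.27×10⁴ = 5.08×10⁻¹⁷ W
In dBm: 10 log₁₀(5.08×10⁻¹⁷ / 10⁻³) = −132.9 dBm

−132.9 dBm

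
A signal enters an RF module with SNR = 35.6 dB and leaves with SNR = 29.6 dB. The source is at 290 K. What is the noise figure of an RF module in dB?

6.0 dB

NF (dB) = SNR_in(dB) − SNR_out(dB) when the source is at T₀
NF = 35.6 − 29.6 = 6.0 dB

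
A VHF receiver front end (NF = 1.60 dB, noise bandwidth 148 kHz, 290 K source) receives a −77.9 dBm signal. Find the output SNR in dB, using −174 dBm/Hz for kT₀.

Noise floor: N = −174 + 10 log₁₀(B) + NF
10 log₁₀(1.48×10⁵) = 51.7 dB
N = −174 + 51.7 + 1.60 = −120.70 dBm
SNR = P_sig − N = −77.9 − (−120.70) = 42.80 dB → 42.8 dB

42.8 dB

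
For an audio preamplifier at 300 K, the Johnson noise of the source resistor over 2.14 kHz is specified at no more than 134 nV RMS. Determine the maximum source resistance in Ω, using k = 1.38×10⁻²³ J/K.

507 Ω

Johnson–Nyquist: V_n = √(4kTRB) ⇒ R = V_n² / (4kTB)
4kTB = 4 × 1.38×10⁻²³ × 300 × 2.14×10³ = 3.54×10⁻¹⁷
R = (1.34×10⁻⁷)² / 3.54×10⁻¹⁷ = 5.07×10² Ω = 507 Ω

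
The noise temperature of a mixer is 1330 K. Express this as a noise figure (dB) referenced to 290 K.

7.47 dB

F = 1 + T_e/T₀ = 1 + 1330/290 = 5.58621
NF = 10 log₁₀(5.58621) = 7.47 dB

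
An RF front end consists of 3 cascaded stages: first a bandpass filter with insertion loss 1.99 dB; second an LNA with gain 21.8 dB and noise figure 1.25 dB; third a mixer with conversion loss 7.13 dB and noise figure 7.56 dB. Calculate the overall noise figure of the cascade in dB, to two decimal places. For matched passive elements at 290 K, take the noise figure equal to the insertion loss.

Convert to linear (a loss of L dB is a gain of −L dB): F_i = 10^(NF_i/10), G_i = 10^(G_i,dB/10)
  Stage 1: F_1 = 10^(1.99/10) = 1.581, G_1 = 10^(−1.99/10) = 0.6324
  Stage 2: F_2 = 10^(1.25/10) = 1.334, G_2 = 10^(21.8/10) = 151.4
  Stage 3: F_3 = 10^(7.56/10) = 5.702, G_3 = 10^(−7.13/10) = 0.1936
Friis cascade:
  F = 1.581 + (1.334 − 1)/0.6324 + (5.702 − 1)/95.72 = 2.158
NF = 10 log₁₀(2.158) = 3.34 dB

3.34 dB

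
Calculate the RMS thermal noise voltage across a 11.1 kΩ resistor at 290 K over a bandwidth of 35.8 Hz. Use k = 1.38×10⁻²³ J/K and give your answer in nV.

V_n = √(4kTRB)
4kTRB = 4 × 1.38×10⁻²³ × 290 × 1.11×10⁴ × 3.58×10¹ = 6.36×10⁻¹⁵ V²
V_n = √(6.36×10⁻¹⁵) = 7.98×10⁻⁸ V = 79.8 nV

79.8 nV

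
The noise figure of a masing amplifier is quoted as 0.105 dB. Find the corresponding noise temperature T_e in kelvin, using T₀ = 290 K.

F = 10^(0.105/10) = 1.02447
T_e = (F − 1)·T₀ = (1.02447 − 1) × 290 = 7.10 K

7.10 K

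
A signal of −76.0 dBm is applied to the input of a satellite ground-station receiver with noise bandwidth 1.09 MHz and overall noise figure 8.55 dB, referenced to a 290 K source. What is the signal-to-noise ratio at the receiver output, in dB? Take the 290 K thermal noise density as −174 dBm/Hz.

Noise floor: N = −174 + 10 log₁₀(B) + NF
10 log₁₀(1.09×10⁶) = 60.37 dB
N = −174 + 60.37 + 8.55 = −105.08 dBm
SNR = P_sig − N = −76.0 − (−105.08) = 29.08 dB → 29.1 dB

29.1 dB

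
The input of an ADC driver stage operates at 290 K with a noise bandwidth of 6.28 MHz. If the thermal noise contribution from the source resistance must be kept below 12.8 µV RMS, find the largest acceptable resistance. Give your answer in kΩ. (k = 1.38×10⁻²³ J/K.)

1.63 kΩ

Johnson–Nyquist: V_n = √(4kTRB) ⇒ R = V_n² / (4kTB)
4kTB = 4 × 1.38×10⁻²³ × 290 × 6.28×10⁶ = 1.01×10⁻¹³
R = (1.28×10⁻⁵)² / 1.01×10⁻¹³ = 1.63×10³ Ω = 1.63 kΩ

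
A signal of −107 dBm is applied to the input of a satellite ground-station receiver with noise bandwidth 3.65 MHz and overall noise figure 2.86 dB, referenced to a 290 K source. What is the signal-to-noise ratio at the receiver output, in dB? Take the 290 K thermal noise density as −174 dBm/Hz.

−1.5 dB

Noise floor: N = −174 + 10 log₁₀(B) + NF
10 log₁₀(3.65×10⁶) = 65.62 dB
N = −174 + 65.62 + 2.86 = −105.52 dBm
SNR = P_sig − N = −107 − (−105.52) = −1.48 dB → −1.5 dB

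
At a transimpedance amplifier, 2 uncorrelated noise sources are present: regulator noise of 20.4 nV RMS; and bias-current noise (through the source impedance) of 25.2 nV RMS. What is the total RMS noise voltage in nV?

32.4 nV

Uncorrelated sources add in power (mean-square): V_tot = √(ΣV_i²)
V_tot = √[(2.04×10⁻⁸)² + (2.52×10⁻⁸)²] = 3.24×10⁻⁸ V = 32.4 nV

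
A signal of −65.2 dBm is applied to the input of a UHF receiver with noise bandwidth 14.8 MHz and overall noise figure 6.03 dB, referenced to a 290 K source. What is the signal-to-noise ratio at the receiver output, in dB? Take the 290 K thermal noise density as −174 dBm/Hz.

31.1 dB

Noise floor: N = −174 + 10 log₁₀(B) + NF
10 log₁₀(1.48×10⁷) = 71.7 dB
N = −174 + 71.7 + 6.03 = −96.27 dBm
SNR = P_sig − N = −65.2 − (−96.27) = 31.07 dB → 31.1 dB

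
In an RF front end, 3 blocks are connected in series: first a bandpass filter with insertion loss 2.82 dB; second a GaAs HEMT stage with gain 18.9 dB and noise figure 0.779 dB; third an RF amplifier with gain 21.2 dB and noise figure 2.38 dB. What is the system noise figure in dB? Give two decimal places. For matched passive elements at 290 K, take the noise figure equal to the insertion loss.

Convert to linear (a loss of L dB is a gain of −L dB): F_i = 10^(NF_i/10), G_i = 10^(G_i,dB/10)
  Stage 1: F_1 = 10^(2.82/10) = 1.914, G_1 = 10^(−2.82/10) = 0.5224
  Stage 2: F_2 = 10^(0.779/10) = 1.196, G_2 = 10^(18.9/10) = 77.62
  Stage 3: F_3 = 10^(2.38/10) = 1.730, G_3 = 10^(21.2/10) = 131.8
Friis cascade:
  F = 1.914 + (1.196 − 1)/0.5224 + (1.730 − 1)/40.55 = 2.308
NF = 10 log₁₀(2.308) = 3.63 dB

3.63 dB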